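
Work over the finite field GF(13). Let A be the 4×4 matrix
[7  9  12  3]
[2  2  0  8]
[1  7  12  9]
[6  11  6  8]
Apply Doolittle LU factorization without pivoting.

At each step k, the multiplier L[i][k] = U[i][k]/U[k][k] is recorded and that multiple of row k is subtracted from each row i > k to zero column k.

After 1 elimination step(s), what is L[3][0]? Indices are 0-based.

L[3][0] = 12

k=0: U[0][0]=7
  eliminate (1,0): mult=4, new row 1: (0, 5, 4, 9); set L[1][0]=4
  eliminate (2,0): mult=2, new row 2: (0, 2, 1, 3); set L[2][0]=2
  eliminate (3,0): mult=12, new row 3: (0, 7, 5, 11); set L[3][0]=12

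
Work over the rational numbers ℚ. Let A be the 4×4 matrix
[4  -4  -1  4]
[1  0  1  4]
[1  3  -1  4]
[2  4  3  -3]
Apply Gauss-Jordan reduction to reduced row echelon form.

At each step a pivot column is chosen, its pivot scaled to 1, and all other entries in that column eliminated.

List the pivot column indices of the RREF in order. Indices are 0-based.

pivot columns: 0, 1, 2, 3

[1] R0 /= 4  ⇒  (1, -1, -1/4, 1)
     R1 -= 1·R0  ⇒  (0, 1, 5/4, 3)
     R2 -= 1·R0  ⇒  (0, 4, -3/4, 3)
     R3 -= 2·R0  ⇒  (0, 6, 7/2, -5)
[2] R1 /= 1  ⇒  (0, 1, 5/4, 3)
     R0 -= -1·R1  ⇒  (1, 0, 1, 4)
     R2 -= 4·R1  ⇒  (0, 0, -23/4, -9)
     R3 -= 6·R1  ⇒  (0, 0, -4, -23)
[3] R2 /= -23/4  ⇒  (0, 0, 1, 36/23)
     R0 -= 1·R2  ⇒  (1, 0, 0, 56/23)
     R1 -= 5/4·R2  ⇒  (0, 1, 0, 24/23)
     R3 -= -4·R2  ⇒  (0, 0, 0, -385/23)
[4] R3 /= -385/23  ⇒  (0, 0, 0, 1)
     R0 -= 56/23·R3  ⇒  (1, 0, 0, 0)
     R1 -= 24/23·R3  ⇒  (0, 1, 0, 0)
     R2 -= 36/23·R3  ⇒  (0, 0, 1, 0)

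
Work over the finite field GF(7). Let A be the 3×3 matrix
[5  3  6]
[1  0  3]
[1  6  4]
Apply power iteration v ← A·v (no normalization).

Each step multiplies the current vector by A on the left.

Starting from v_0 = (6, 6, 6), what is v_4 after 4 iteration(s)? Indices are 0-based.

v_4 = (5, 0, 0)

v_0 = (6, 6, 6).
v_1 = A·v_0 = (0, 3, 3).
v_2 = A·v_1 = (6, 2, 2).
v_3 = A·v_2 = (6, 5, 5).
v_4 = A·v_3 = (5, 0, 0).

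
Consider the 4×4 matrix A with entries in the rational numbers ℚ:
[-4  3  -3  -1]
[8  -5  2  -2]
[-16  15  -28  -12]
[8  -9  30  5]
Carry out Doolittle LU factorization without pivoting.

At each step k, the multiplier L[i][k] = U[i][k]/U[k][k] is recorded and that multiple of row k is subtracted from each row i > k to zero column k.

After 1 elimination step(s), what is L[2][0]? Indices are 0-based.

[col 0] pivot -4
  R1 -= -2*R0 → (0, 1, -4, -4)  (L[1][0] := -2)
  R2 -= 4*R0 → (0, 3, -16, -8)  (L[2][0] := 4)
  R3 -= -2*R0 → (0, -3, 24, 3)  (L[3][0] := -2)

L[2][0] = 4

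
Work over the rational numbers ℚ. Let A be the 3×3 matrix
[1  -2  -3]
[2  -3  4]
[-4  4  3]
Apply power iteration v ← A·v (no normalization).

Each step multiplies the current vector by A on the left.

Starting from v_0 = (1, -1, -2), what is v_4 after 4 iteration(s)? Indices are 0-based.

v_0 = (1, -1, -2).
v_1 = A·v_0 = (9, -3, -14).
v_2 = A·v_1 = (57, -29, -90).
v_3 = A·v_2 = (385, -159, -614).
v_4 = A·v_3 = (2545, -1209, -4018).

v_4 = (2545, -1209, -4018)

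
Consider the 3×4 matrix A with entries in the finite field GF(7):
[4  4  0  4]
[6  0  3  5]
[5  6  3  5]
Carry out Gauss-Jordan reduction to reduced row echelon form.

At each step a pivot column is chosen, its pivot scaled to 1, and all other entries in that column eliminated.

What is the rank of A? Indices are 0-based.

step 1: normalize row 0 (÷4) = (1, 1, 0, 1)
  row 1: subtract 6×row0 = (0, 1, 3, 6)
  row 2: subtract 5×row0 = (0, 1, 3, 0)
step 2: normalize row 1 (÷1) = (0, 1, 3, 6)
  row 0: subtract 1×row1 = (1, 0, 4, 2)
  row 2: subtract 1×row1 = (0, 0, 0, 1)
skip col 2 (zero from row 2)
step 3: normalize row 2 (÷1) = (0, 0, 0, 1)
  row 0: subtract 2×row2 = (1, 0, 4, 0)
  row 1: subtract 6×row2 = (0, 1, 3, 0)

rank = 3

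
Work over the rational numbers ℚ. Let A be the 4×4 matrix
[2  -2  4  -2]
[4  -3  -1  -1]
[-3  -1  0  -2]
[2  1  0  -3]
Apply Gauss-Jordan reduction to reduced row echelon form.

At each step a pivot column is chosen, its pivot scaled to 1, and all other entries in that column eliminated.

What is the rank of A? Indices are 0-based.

step 1: normalize row 0 (÷2) = (1, -1, 2, -1)
  row 1: subtract 4×row0 = (0, 1, -9, 3)
  row 2: subtract -3×row0 = (0, -4, 6, -5)
  row 3: subtract 2×row0 = (0, 3, -4, -1)
step 2: normalize row 1 (÷1) = (0, 1, -9, 3)
  row 0: subtract -1×row1 = (1, 0, -7, 2)
  row 2: subtract -4×row1 = (0, 0, -30, 7)
  row 3: subtract 3×row1 = (0, 0, 23, -10)
step 3: normalize row 2 (÷-30) = (0, 0, 1, -7/30)
  row 0: subtract -7×row2 = (1, 0, 0, 11/30)
  row 1: subtract -9×row2 = (0, 1, 0, 9/10)
  row 3: subtract 23×row2 = (0, 0, 0, -139/30)
step 4: normalize row 3 (÷-139/30) = (0, 0, 0, 1)
  row 0: subtract 11/30×row3 = (1, 0, 0, 0)
  row 1: subtract 9/10×row3 = (0, 1, 0, 0)
  row 2: subtract -7/30×row3 = (0, 0, 1, 0)

rank = 4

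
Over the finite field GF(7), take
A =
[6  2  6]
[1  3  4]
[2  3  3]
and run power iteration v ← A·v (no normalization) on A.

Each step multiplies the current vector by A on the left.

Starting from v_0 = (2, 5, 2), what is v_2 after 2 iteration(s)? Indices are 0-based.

v_0 = (2, 5, 2).
v_1 = A·v_0 = (6, 4, 4).
v_2 = A·v_1 = (5, 6, 1).

v_2 = (5, 6, 1)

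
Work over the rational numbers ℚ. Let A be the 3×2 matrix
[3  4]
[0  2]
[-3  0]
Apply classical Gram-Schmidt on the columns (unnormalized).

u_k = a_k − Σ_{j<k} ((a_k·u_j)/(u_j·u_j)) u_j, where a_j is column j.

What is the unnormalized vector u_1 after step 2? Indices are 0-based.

Step 1: u_0 = a_0 = (3, 0, -3).
Step 2: u_1 = a_1 − (2/3)·u_0 = (2, 2, 2).

u_1 = (2, 2, 2)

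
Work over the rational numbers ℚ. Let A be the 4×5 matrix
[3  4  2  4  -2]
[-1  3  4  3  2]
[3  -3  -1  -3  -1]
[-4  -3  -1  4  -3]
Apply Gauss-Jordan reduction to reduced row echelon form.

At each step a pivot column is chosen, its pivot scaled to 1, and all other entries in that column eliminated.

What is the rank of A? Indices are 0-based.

[1] R0 /= 3  ⇒  (1, 4/3, 2/3, 4/3, -2/3)
     R1 -= -1·R0  ⇒  (0, 13/3, 14/3, 13/3, 4/3)
     R2 -= 3·R0  ⇒  (0, -7, -3, -7, 1)
     R3 -= -4·R0  ⇒  (0, 7/3, 5/3, 28/3, -17/3)
[2] R1 /= 13/3  ⇒  (0, 1, 14/13, 1, 4/13)
     R0 -= 4/3·R1  ⇒  (1, 0, -10/13, 0, -14/13)
     R2 -= -7·R1  ⇒  (0, 0, 59/13, 0, 41/13)
     R3 -= 7/3·R1  ⇒  (0, 0, -11/13, 7, -83/13)
[3] R2 /= 59/13  ⇒  (0, 0, 1, 0, 41/59)
     R0 -= -10/13·R2  ⇒  (1, 0, 0, 0, -32/59)
     R1 -= 14/13·R2  ⇒  (0, 1, 0, 1, -26/59)
     R3 -= -11/13·R2  ⇒  (0, 0, 0, 7, -342/59)
[4] R3 /= 7  ⇒  (0, 0, 0, 1, -342/413)
     R1 -= 1·R3  ⇒  (0, 1, 0, 0, 160/413)

rank = 4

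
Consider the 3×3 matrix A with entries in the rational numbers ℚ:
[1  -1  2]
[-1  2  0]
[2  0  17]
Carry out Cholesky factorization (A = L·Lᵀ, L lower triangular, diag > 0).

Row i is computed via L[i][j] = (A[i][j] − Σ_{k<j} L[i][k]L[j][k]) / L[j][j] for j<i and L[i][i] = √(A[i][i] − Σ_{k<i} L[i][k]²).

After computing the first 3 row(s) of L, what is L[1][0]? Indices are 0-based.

Step 1: L[0][0] = √(1) = 1.
  L[1][0] = (-1) / L[0][0] = -1.
Step 2: L[1][1] = √(1) = 1.
  L[2][0] = (2) / L[0][0] = 2.
  L[2][1] = (2) / L[1][1] = 2.
Step 3: L[2][2] = √(9) = 3.

L[1][0] = -1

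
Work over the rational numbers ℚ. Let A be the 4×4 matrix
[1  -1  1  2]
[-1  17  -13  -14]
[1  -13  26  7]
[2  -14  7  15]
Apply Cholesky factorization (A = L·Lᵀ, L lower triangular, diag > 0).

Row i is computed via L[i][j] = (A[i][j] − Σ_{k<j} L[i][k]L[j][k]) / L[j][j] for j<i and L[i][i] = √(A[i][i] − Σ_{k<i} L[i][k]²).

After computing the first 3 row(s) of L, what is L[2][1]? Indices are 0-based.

Step 1: L[0][0] = √(1) = 1.
  L[1][0] = (-1) / L[0][0] = -1.
Step 2: L[1][1] = √(16) = 4.
  L[2][0] = (1) / L[0][0] = 1.
  L[2][1] = (-12) / L[1][1] = -3.
Step 3: L[2][2] = √(16) = 4.

L[2][1] = -3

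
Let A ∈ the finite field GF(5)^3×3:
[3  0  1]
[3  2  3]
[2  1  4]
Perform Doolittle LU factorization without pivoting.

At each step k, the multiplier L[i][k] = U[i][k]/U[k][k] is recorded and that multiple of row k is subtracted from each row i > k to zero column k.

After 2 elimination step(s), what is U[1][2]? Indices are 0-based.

U[1][2] = 2

Step 1: pivot at (0,0) is 3.
  row1 ← row1 − (1)·row0  ⇒  L[1][0]=1, U row1=(0, 2, 2)
  row2 ← row2 − (4)·row0  ⇒  L[2][0]=4, U row2=(0, 1, 0)
Step 2: pivot at (1,1) is 2.
  row2 ← row2 − (3)·row1  ⇒  L[2][1]=3, U row2=(0, 0, 4)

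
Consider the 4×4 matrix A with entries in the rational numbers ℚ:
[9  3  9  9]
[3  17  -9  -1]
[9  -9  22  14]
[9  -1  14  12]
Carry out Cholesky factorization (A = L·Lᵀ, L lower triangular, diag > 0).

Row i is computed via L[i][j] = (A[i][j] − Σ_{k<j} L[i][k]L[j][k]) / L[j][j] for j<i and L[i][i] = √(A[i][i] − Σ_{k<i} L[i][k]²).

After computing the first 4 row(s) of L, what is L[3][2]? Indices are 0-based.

L[3][2] = 1

Step 1: L[0][0] = √(9) = 3.
  L[1][0] = (3) / L[0][0] = 1.
Step 2: L[1][1] = √(16) = 4.
  L[2][0] = (9) / L[0][0] = 3.
  L[2][1] = (-12) / L[1][1] = -3.
Step 3: L[2][2] = √(4) = 2.
  L[3][0] = (9) / L[0][0] = 3.
  L[3][1] = (-4) / L[1][1] = -1.
  L[3][2] = (2) / L[2][2] = 1.
Step 4: L[3][3] = √(1) = 1.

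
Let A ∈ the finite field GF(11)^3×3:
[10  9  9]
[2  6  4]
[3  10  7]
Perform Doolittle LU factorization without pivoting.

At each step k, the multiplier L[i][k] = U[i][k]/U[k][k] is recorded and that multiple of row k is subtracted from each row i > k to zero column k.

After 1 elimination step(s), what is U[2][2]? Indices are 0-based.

Step 1: pivot at (0,0) is 10.
  row1 ← row1 − (9)·row0  ⇒  L[1][0]=9, U row1=(0, 2, 0)
  row2 ← row2 − (8)·row0  ⇒  L[2][0]=8, U row2=(0, 4, 1)

U[2][2] = 1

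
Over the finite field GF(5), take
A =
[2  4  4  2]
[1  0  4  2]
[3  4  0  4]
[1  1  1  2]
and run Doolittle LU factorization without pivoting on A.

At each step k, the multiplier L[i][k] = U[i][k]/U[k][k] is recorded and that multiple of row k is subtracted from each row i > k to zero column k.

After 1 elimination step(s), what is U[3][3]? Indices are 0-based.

U[3][3] = 1

[col 0] pivot 2
  R1 -= 3*R0 → (0, 3, 2, 1)  (L[1][0] := 3)
  R2 -= 4*R0 → (0, 3, 4, 1)  (L[2][0] := 4)
  R3 -= 3*R0 → (0, 4, 4, 1)  (L[3][0] := 3)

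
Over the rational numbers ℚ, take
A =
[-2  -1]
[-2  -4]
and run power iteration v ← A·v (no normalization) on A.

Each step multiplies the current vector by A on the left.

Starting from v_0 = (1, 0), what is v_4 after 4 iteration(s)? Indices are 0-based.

v_0 = (1, 0).
v_1 = A·v_0 = (-2, -2).
v_2 = A·v_1 = (6, 12).
v_3 = A·v_2 = (-24, -60).
v_4 = A·v_3 = (108, 288).

v_4 = (108, 288)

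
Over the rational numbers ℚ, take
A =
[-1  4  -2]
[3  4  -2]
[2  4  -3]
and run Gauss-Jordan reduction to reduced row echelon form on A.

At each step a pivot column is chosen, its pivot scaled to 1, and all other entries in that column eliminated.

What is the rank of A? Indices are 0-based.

rank = 3

[1] R0 /= -1  ⇒  (1, -4, 2)
     R1 -= 3·R0  ⇒  (0, 16, -8)
     R2 -= 2·R0  ⇒  (0, 12, -7)
[2] R1 /= 16  ⇒  (0, 1, -1/2)
     R0 -= -4·R1  ⇒  (1, 0, 0)
     R2 -= 12·R1  ⇒  (0, 0, -1)
[3] R2 /= -1  ⇒  (0, 0, 1)
     R1 -= -1/2·R2  ⇒  (0, 1, 0)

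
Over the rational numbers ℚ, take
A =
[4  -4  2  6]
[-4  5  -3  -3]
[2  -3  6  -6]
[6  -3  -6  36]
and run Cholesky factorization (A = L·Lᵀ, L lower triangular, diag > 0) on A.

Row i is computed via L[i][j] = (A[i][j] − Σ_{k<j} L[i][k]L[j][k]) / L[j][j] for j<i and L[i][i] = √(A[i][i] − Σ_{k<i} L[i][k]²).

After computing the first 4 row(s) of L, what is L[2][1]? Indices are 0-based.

L[2][1] = -1

Step 1: L[0][0] = √(4) = 2.
  L[1][0] = (-4) / L[0][0] = -2.
Step 2: L[1][1] = √(1) = 1.
  L[2][0] = (2) / L[0][0] = 1.
  L[2][1] = (-1) / L[1][1] = -1.
Step 3: L[2][2] = √(4) = 2.
  L[3][0] = (6) / L[0][0] = 3.
  L[3][1] = (3) / L[1][1] = 3.
  L[3][2] = (-6) / L[2][2] = -3.
Step 4: L[3][3] = √(9) = 3.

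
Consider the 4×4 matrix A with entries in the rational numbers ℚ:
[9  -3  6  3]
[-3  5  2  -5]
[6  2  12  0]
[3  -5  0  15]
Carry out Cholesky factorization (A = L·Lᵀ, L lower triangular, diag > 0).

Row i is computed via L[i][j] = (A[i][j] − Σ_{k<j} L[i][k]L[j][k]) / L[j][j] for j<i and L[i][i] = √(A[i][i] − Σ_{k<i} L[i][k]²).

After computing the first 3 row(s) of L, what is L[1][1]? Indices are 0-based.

Step 1: L[0][0] = √(9) = 3.
  L[1][0] = (-3) / L[0][0] = -1.
Step 2: L[1][1] = √(4) = 2.
  L[2][0] = (6) / L[0][0] = 2.
  L[2][1] = (4) / L[1][1] = 2.
Step 3: L[2][2] = √(4) = 2.

L[1][1] = 2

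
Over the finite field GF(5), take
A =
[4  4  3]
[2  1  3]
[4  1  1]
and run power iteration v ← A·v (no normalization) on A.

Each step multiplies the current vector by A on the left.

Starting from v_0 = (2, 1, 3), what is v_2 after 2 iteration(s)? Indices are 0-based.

v_0 = (2, 1, 3).
v_1 = A·v_0 = (1, 4, 2).
v_2 = A·v_1 = (1, 2, 0).

v_2 = (1, 2, 0)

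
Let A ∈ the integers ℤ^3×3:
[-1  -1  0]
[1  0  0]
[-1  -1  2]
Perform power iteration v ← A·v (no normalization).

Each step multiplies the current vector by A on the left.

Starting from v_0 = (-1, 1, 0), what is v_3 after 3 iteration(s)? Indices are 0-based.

v_3 = (-1, 1, 1)

v_0 = (-1, 1, 0).
v_1 = A·v_0 = (0, -1, 0).
v_2 = A·v_1 = (1, 0, 1).
v_3 = A·v_2 = (-1, 1, 1).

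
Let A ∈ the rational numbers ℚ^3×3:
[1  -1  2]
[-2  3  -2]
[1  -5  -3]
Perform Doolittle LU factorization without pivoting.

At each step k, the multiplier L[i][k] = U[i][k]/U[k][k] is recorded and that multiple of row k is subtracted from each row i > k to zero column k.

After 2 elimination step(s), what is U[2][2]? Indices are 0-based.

k=0: U[0][0]=1
  eliminate (1,0): mult=-2, new row 1: (0, 1, 2); set L[1][0]=-2
  eliminate (2,0): mult=1, new row 2: (0, -4, -5); set L[2][0]=1
k=1: U[1][1]=1
  eliminate (2,1): mult=-4, new row 2: (0, 0, 3); set L[2][1]=-4

U[2][2] = 3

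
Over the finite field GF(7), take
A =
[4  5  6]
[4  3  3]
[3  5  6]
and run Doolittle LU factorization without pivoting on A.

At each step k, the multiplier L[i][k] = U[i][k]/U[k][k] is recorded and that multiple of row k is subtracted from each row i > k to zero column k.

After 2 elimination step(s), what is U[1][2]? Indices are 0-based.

[col 0] pivot 4
  R1 -= 1*R0 → (0, 5, 4)  (L[1][0] := 1)
  R2 -= 6*R0 → (0, 3, 5)  (L[2][0] := 6)
[col 1] pivot 5
  R2 -= 2*R1 → (0, 0, 4)  (L[2][1] := 2)

U[1][2] = 4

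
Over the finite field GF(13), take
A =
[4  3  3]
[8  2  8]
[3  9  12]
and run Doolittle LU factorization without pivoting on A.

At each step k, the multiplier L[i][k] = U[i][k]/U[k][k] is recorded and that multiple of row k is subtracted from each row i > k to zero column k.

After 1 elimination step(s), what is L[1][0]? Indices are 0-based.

[col 0] pivot 4
  R1 -= 2*R0 → (0, 9, 2)  (L[1][0] := 2)
  R2 -= 4*R0 → (0, 10, 0)  (L[2][0] := 4)

L[1][0] = 2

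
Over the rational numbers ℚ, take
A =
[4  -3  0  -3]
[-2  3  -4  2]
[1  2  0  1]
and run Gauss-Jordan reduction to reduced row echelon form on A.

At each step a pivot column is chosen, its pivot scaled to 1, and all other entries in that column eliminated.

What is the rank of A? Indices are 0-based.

pivot(0,0)=4: scale R0 → (1, -3/4, 0, -3/4)
  clear (1,0): R1 −= (-2)R0 → (0, 3/2, -4, 1/2)
  clear (2,0): R2 −= (1)R0 → (0, 11/4, 0, 7/4)
pivot(1,1)=3/2: scale R1 → (0, 1, -8/3, 1/3)
  clear (0,1): R0 −= (-3/4)R1 → (1, 0, -2, -1/2)
  clear (2,1): R2 −= (11/4)R1 → (0, 0, 22/3, 5/6)
pivot(2,2)=22/3: scale R2 → (0, 0, 1, 5/44)
  clear (0,2): R0 −= (-2)R2 → (1, 0, 0, -3/11)
  clear (1,2): R1 −= (-8/3)R2 → (0, 1, 0, 7/11)

rank = 3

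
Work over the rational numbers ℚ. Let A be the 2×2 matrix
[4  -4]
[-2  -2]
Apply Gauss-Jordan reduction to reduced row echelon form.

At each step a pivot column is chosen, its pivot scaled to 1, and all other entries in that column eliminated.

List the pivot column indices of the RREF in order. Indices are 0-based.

pivot columns: 0, 1

[1] R0 /= 4  ⇒  (1, -1)
     R1 -= -2·R0  ⇒  (0, -4)
[2] R1 /= -4  ⇒  (0, 1)
     R0 -= -1·R1  ⇒  (1, 0)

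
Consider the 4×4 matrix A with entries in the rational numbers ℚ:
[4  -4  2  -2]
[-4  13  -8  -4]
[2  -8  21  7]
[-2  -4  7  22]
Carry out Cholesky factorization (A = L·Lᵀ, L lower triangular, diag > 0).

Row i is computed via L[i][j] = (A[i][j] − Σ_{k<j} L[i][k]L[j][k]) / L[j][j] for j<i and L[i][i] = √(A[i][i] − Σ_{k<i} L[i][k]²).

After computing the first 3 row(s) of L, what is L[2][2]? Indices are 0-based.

Step 1: L[0][0] = √(4) = 2.
  L[1][0] = (-4) / L[0][0] = -2.
Step 2: L[1][1] = √(9) = 3.
  L[2][0] = (2) / L[0][0] = 1.
  L[2][1] = (-6) / L[1][1] = -2.
Step 3: L[2][2] = √(16) = 4.

L[2][2] = 4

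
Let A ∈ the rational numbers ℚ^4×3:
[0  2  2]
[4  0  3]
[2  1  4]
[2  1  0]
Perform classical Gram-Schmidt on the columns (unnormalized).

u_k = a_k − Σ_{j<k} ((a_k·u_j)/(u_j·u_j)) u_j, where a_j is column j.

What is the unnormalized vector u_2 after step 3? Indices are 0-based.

u_2 = (1/4, 1/4, 7/4, -9/4)

Step 1: u_0 = a_0 = (0, 4, 2, 2).
Step 2: u_1 = a_1 − (1/6)·u_0 = (2, -2/3, 2/3, 2/3).
Step 3: u_2 = a_2 − (5/6)·u_0 − (7/8)·u_1 = (1/4, 1/4, 7/4, -9/4).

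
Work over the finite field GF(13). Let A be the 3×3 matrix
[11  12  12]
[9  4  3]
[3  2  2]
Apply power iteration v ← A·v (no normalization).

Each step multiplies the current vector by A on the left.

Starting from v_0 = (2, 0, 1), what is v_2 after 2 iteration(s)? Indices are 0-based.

v_2 = (7, 11, 4)

v_0 = (2, 0, 1).
v_1 = A·v_0 = (8, 8, 8).
v_2 = A·v_1 = (7, 11, 4).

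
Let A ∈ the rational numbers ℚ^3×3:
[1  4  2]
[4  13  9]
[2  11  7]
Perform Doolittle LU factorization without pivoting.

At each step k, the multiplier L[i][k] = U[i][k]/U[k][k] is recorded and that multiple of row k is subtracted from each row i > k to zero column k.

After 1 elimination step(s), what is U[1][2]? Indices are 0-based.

U[1][2] = 1

Step 1: pivot at (0,0) is 1.
  row1 ← row1 − (4)·row0  ⇒  L[1][0]=4, U row1=(0, -3, 1)
  row2 ← row2 − (2)·row0  ⇒  L[2][0]=2, U row2=(0, 3, 3)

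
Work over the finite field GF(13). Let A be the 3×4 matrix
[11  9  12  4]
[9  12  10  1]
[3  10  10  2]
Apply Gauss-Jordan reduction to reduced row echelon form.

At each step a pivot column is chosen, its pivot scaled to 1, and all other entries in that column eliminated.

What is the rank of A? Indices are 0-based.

[1] R0 /= 11  ⇒  (1, 2, 7, 11)
     R1 -= 9·R0  ⇒  (0, 7, 12, 6)
     R2 -= 3·R0  ⇒  (0, 4, 2, 8)
[2] R1 /= 7  ⇒  (0, 1, 11, 12)
     R0 -= 2·R1  ⇒  (1, 0, 11, 0)
     R2 -= 4·R1  ⇒  (0, 0, 10, 12)
[3] R2 /= 10  ⇒  (0, 0, 1, 9)
     R0 -= 11·R2  ⇒  (1, 0, 0, 5)
     R1 -= 11·R2  ⇒  (0, 1, 0, 4)

rank = 3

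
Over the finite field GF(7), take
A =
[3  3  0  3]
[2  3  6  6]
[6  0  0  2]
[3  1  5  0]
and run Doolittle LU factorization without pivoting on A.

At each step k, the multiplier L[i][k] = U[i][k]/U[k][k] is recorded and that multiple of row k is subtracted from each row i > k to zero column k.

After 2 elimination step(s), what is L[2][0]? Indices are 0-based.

L[2][0] = 2

Step 1: pivot at (0,0) is 3.
  row1 ← row1 − (3)·row0  ⇒  L[1][0]=3, U row1=(0, 1, 6, 4)
  row2 ← row2 − (2)·row0  ⇒  L[2][0]=2, U row2=(0, 1, 0, 3)
  row3 ← row3 − (1)·row0  ⇒  L[3][0]=1, U row3=(0, 5, 5, 4)
Step 2: pivot at (1,1) is 1.
  row2 ← row2 − (1)·row1  ⇒  L[2][1]=1, U row2=(0, 0, 1, 6)
  row3 ← row3 − (5)·row1  ⇒  L[3][1]=5, U row3=(0, 0, 3, 5)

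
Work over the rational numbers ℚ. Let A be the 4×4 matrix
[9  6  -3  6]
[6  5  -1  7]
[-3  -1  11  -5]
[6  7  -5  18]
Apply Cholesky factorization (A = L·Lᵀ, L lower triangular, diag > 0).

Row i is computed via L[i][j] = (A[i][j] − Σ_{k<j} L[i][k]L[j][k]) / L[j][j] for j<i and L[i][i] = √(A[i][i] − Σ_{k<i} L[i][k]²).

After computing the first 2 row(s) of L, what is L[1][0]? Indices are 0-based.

Step 1: L[0][0] = √(9) = 3.
  L[1][0] = (6) / L[0][0] = 2.
Step 2: L[1][1] = √(1) = 1.

L[1][0] = 2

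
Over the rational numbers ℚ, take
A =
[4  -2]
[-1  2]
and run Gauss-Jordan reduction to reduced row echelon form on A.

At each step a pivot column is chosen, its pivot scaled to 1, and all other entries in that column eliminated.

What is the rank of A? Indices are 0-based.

[1] R0 /= 4  ⇒  (1, -1/2)
     R1 -= -1·R0  ⇒  (0, 3/2)
[2] R1 /= 3/2  ⇒  (0, 1)
     R0 -= -1/2·R1  ⇒  (1, 0)

rank = 2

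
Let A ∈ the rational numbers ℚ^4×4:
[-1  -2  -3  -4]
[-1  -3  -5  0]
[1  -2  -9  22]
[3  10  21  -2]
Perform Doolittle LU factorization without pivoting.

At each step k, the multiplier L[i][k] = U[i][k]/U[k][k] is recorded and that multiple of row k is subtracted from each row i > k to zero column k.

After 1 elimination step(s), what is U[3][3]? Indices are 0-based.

U[3][3] = -14

[col 0] pivot -1
  R1 -= 1*R0 → (0, -1, -2, 4)  (L[1][0] := 1)
  R2 -= -1*R0 → (0, -4, -12, 18)  (L[2][0] := -1)
  R3 -= -3*R0 → (0, 4, 12, -14)  (L[3][0] := -3)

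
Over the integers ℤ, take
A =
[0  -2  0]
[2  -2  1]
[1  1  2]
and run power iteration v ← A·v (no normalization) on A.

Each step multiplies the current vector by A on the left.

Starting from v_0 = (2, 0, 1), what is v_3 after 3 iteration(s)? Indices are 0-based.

v_0 = (2, 0, 1).
v_1 = A·v_0 = (0, 5, 4).
v_2 = A·v_1 = (-10, -6, 13).
v_3 = A·v_2 = (12, 5, 10).

v_3 = (12, 5, 10)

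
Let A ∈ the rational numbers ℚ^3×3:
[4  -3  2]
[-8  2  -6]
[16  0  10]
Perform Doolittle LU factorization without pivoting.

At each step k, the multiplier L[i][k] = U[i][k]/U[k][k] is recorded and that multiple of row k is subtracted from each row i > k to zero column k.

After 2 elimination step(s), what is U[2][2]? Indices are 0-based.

[col 0] pivot 4
  R1 -= -2*R0 → (0, -4, -2)  (L[1][0] := -2)
  R2 -= 4*R0 → (0, 12, 2)  (L[2][0] := 4)
[col 1] pivot -4
  R2 -= -3*R1 → (0, 0, -4)  (L[2][1] := -3)

U[2][2] = -4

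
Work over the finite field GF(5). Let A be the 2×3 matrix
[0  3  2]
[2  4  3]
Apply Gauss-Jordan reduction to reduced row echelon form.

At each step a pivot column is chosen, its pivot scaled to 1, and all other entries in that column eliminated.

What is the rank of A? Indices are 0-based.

[1] R0 <-> R1
[1] R0 /= 2  ⇒  (1, 2, 4)
[2] R1 /= 3  ⇒  (0, 1, 4)
     R0 -= 2·R1  ⇒  (1, 0, 1)

rank = 2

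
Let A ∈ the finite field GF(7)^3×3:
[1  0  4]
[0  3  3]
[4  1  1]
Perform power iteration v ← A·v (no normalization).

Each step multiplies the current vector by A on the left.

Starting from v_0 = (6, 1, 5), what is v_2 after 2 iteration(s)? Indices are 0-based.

v_0 = (6, 1, 5).
v_1 = A·v_0 = (5, 4, 2).
v_2 = A·v_1 = (6, 4, 5).

v_2 = (6, 4, 5)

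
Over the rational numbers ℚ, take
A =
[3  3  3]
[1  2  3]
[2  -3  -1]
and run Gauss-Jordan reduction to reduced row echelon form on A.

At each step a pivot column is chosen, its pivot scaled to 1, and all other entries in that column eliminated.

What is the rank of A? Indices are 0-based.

step 1: normalize row 0 (÷3) = (1, 1, 1)
  row 1: subtract 1×row0 = (0, 1, 2)
  row 2: subtract 2×row0 = (0, -5, -3)
step 2: normalize row 1 (÷1) = (0, 1, 2)
  row 0: subtract 1×row1 = (1, 0, -1)
  row 2: subtract -5×row1 = (0, 0, 7)
step 3: normalize row 2 (÷7) = (0, 0, 1)
  row 0: subtract -1×row2 = (1, 0, 0)
  row 1: subtract 2×row2 = (0, 1, 0)

rank = 3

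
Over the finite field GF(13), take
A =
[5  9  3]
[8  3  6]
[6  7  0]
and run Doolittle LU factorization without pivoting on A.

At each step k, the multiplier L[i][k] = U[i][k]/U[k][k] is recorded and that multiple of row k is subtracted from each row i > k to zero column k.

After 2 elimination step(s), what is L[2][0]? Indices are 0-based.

L[2][0] = 9

k=0: U[0][0]=5
  eliminate (1,0): mult=12, new row 1: (0, 12, 9); set L[1][0]=12
  eliminate (2,0): mult=9, new row 2: (0, 4, 12); set L[2][0]=9
k=1: U[1][1]=12
  eliminate (2,1): mult=9, new row 2: (0, 0, 9); set L[2][1]=9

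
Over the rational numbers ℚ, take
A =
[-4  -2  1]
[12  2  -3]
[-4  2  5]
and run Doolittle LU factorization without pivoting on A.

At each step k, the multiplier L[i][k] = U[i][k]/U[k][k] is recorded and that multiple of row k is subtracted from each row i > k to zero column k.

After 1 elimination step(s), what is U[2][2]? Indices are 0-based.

k=0: U[0][0]=-4
  eliminate (1,0): mult=-3, new row 1: (0, -4, 0); set L[1][0]=-3
  eliminate (2,0): mult=1, new row 2: (0, 4, 4); set L[2][0]=1

U[2][2] = 4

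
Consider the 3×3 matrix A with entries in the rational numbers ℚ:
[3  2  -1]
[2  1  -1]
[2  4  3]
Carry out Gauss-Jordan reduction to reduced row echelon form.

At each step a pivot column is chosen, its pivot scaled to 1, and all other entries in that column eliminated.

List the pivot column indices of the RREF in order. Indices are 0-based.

pivot columns: 0, 1, 2

step 1: normalize row 0 (÷3) = (1, 2/3, -1/3)
  row 1: subtract 2×row0 = (0, -1/3, -1/3)
  row 2: subtract 2×row0 = (0, 8/3, 11/3)
step 2: normalize row 1 (÷-1/3) = (0, 1, 1)
  row 0: subtract 2/3×row1 = (1, 0, -1)
  row 2: subtract 8/3×row1 = (0, 0, 1)
step 3: normalize row 2 (÷1) = (0, 0, 1)
  row 0: subtract -1×row2 = (1, 0, 0)
  row 1: subtract 1×row2 = (0, 1, 0)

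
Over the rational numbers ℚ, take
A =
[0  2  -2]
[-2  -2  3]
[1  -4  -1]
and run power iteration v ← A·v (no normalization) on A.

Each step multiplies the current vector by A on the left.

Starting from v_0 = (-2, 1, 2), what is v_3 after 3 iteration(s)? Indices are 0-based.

v_0 = (-2, 1, 2).
v_1 = A·v_0 = (-2, 8, -8).
v_2 = A·v_1 = (32, -36, -26).
v_3 = A·v_2 = (-20, -70, 202).

v_3 = (-20, -70, 202)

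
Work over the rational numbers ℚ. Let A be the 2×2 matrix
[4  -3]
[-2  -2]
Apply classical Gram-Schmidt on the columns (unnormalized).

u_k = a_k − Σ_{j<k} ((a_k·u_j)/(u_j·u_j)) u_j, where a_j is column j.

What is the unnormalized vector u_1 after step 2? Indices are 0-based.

u_1 = (-7/5, -14/5)

Step 1: u_0 = a_0 = (4, -2).
Step 2: u_1 = a_1 − (-2/5)·u_0 = (-7/5, -14/5).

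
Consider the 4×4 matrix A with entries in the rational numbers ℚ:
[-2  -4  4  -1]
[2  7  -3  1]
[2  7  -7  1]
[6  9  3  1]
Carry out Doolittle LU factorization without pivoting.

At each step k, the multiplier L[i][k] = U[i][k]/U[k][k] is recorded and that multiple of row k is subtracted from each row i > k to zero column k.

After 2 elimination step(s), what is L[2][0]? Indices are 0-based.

Step 1: pivot at (0,0) is -2.
  row1 ← row1 − (-1)·row0  ⇒  L[1][0]=-1, U row1=(0, 3, 1, 0)
  row2 ← row2 − (-1)·row0  ⇒  L[2][0]=-1, U row2=(0, 3, -3, 0)
  row3 ← row3 − (-3)·row0  ⇒  L[3][0]=-3, U row3=(0, -3, 15, -2)
Step 2: pivot at (1,1) is 3.
  row2 ← row2 − (1)·row1  ⇒  L[2][1]=1, U row2=(0, 0, -4, 0)
  row3 ← row3 − (-1)·row1  ⇒  L[3][1]=-1, U row3=(0, 0, 16, -2)

L[2][0] = -1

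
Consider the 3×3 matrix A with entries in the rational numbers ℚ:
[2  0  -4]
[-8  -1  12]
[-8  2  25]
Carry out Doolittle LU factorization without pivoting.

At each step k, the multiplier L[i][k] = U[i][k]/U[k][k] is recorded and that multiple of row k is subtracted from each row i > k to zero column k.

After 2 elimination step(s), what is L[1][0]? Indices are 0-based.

k=0: U[0][0]=2
  eliminate (1,0): mult=-4, new row 1: (0, -1, -4); set L[1][0]=-4
  eliminate (2,0): mult=-4, new row 2: (0, 2, 9); set L[2][0]=-4
k=1: U[1][1]=-1
  eliminate (2,1): mult=-2, new row 2: (0, 0, 1); set L[2][1]=-2

L[1][0] = -4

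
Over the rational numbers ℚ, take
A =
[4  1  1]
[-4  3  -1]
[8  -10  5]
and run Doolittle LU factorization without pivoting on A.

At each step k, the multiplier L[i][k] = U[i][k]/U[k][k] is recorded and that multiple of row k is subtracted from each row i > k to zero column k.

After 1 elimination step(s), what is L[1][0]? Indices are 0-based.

L[1][0] = -1

[col 0] pivot 4
  R1 -= -1*R0 → (0, 4, 0)  (L[1][0] := -1)
  R2 -= 2*R0 → (0, -12, 3)  (L[2][0] := 2)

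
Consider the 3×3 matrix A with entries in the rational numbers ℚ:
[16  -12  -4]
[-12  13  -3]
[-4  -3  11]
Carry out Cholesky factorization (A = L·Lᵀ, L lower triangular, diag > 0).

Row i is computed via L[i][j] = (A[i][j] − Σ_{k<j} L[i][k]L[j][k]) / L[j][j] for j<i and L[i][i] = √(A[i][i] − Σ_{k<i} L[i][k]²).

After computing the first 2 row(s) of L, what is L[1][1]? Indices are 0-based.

Step 1: L[0][0] = √(16) = 4.
  L[1][0] = (-12) / L[0][0] = -3.
Step 2: L[1][1] = √(4) = 2.

L[1][1] = 2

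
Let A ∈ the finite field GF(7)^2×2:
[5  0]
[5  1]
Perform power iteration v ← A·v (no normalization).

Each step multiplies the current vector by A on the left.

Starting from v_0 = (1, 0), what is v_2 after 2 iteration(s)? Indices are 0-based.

v_0 = (1, 0).
v_1 = A·v_0 = (5, 5).
v_2 = A·v_1 = (4, 2).

v_2 = (4, 2)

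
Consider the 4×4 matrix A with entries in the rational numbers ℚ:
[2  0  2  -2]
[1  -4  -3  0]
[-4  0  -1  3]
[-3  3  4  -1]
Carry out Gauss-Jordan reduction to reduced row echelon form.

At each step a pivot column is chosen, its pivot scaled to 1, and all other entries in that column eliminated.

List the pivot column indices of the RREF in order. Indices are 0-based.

step 1: normalize row 0 (÷2) = (1, 0, 1, -1)
  row 1: subtract 1×row0 = (0, -4, -4, 1)
  row 2: subtract -4×row0 = (0, 0, 3, -1)
  row 3: subtract -3×row0 = (0, 3, 7, -4)
step 2: normalize row 1 (÷-4) = (0, 1, 1, -1/4)
  row 3: subtract 3×row1 = (0, 0, 4, -13/4)
step 3: normalize row 2 (÷3) = (0, 0, 1, -1/3)
  row 0: subtract 1×row2 = (1, 0, 0, -2/3)
  row 1: subtract 1×row2 = (0, 1, 0, 1/12)
  row 3: subtract 4×row2 = (0, 0, 0, -23/12)
step 4: normalize row 3 (÷-23/12) = (0, 0, 0, 1)
  row 0: subtract -2/3×row3 = (1, 0, 0, 0)
  row 1: subtract 1/12×row3 = (0, 1, 0, 0)
  row 2: subtract -1/3×row3 = (0, 0, 1, 0)

pivot columns: 0, 1, 2, 3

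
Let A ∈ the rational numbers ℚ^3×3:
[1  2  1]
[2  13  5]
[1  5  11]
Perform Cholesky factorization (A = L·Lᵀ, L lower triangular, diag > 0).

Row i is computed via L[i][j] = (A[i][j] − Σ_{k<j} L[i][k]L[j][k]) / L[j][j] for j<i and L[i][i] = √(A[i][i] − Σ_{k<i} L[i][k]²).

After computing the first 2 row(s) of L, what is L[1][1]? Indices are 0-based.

L[1][1] = 3

Step 1: L[0][0] = √(1) = 1.
  L[1][0] = (2) / L[0][0] = 2.
Step 2: L[1][1] = √(9) = 3.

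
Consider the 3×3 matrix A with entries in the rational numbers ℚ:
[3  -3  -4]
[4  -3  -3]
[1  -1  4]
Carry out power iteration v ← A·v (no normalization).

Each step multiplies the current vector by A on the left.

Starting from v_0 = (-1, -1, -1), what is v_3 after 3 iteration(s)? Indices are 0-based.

v_0 = (-1, -1, -1).
v_1 = A·v_0 = (4, 2, -4).
v_2 = A·v_1 = (22, 22, -14).
v_3 = A·v_2 = (56, 64, -56).

v_3 = (56, 64, -56)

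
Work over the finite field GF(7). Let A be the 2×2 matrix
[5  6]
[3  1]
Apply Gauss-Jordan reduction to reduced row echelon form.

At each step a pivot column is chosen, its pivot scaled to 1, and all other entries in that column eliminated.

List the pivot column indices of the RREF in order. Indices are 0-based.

[1] R0 /= 5  ⇒  (1, 4)
     R1 -= 3·R0  ⇒  (0, 3)
[2] R1 /= 3  ⇒  (0, 1)
     R0 -= 4·R1  ⇒  (1, 0)

pivot columns: 0, 1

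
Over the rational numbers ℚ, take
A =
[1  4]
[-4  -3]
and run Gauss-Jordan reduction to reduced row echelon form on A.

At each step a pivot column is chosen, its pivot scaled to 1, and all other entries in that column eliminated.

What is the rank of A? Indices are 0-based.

rank = 2

step 1: normalize row 0 (÷1) = (1, 4)
  row 1: subtract -4×row0 = (0, 13)
step 2: normalize row 1 (÷13) = (0, 1)
  row 0: subtract 4×row1 = (1, 0)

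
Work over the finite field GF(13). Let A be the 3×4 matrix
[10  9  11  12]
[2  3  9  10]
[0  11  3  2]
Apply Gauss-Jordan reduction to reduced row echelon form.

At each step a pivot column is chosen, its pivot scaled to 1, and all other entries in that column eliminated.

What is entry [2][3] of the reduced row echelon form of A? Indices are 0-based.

step 1: normalize row 0 (÷10) = (1, 10, 5, 9)
  row 1: subtract 2×row0 = (0, 9, 12, 5)
step 2: normalize row 1 (÷9) = (0, 1, 10, 2)
  row 0: subtract 10×row1 = (1, 0, 9, 2)
  row 2: subtract 11×row1 = (0, 0, 10, 6)
step 3: normalize row 2 (÷10) = (0, 0, 1, 11)
  row 0: subtract 9×row2 = (1, 0, 0, 7)
  row 1: subtract 10×row2 = (0, 1, 0, 9)

M[2][3] = 11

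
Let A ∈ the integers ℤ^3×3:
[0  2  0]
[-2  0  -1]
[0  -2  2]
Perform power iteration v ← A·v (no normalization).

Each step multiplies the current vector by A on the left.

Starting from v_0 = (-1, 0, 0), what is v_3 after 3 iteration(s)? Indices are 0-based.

v_0 = (-1, 0, 0).
v_1 = A·v_0 = (0, 2, 0).
v_2 = A·v_1 = (4, 0, -4).
v_3 = A·v_2 = (0, -4, -8).

v_3 = (0, -4, -8)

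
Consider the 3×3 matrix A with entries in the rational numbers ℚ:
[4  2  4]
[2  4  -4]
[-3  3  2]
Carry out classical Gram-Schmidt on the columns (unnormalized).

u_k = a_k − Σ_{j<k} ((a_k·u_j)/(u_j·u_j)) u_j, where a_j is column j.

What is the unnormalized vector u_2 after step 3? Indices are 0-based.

Step 1: u_0 = a_0 = (4, 2, -3).
Step 2: u_1 = a_1 − (7/29)·u_0 = (30/29, 102/29, 108/29).
Step 3: u_2 = a_2 − (2/29)·u_0 − (-1/11)·u_1 = (42/11, -42/11, 28/11).

u_2 = (42/11, -42/11, 28/11)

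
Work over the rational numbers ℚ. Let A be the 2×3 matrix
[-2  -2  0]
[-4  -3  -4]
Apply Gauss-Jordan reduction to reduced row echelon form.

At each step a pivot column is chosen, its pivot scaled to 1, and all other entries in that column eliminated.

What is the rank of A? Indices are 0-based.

step 1: normalize row 0 (÷-2) = (1, 1, 0)
  row 1: subtract -4×row0 = (0, 1, -4)
step 2: normalize row 1 (÷1) = (0, 1, -4)
  row 0: subtract 1×row1 = (1, 0, 4)

rank = 2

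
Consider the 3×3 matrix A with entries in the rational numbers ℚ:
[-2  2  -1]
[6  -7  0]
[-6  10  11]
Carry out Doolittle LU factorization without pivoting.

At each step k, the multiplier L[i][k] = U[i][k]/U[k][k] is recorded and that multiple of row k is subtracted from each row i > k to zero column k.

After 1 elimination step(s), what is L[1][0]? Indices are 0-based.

L[1][0] = -3

k=0: U[0][0]=-2
  eliminate (1,0): mult=-3, new row 1: (0, -1, -3); set L[1][0]=-3
  eliminate (2,0): mult=3, new row 2: (0, 4, 14); set L[2][0]=3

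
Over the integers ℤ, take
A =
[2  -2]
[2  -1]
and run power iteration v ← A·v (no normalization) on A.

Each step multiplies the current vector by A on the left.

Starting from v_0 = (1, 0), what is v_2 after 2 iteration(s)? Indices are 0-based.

v_0 = (1, 0).
v_1 = A·v_0 = (2, 2).
v_2 = A·v_1 = (0, 2).

v_2 = (0, 2)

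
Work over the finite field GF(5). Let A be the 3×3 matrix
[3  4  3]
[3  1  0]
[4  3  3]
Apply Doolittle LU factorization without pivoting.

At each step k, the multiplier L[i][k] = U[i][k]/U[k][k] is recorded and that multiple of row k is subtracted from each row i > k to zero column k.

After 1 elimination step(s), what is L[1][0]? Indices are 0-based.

Step 1: pivot at (0,0) is 3.
  row1 ← row1 − (1)·row0  ⇒  L[1][0]=1, U row1=(0, 2, 2)
  row2 ← row2 − (3)·row0  ⇒  L[2][0]=3, U row2=(0, 1, 4)

L[1][0] = 1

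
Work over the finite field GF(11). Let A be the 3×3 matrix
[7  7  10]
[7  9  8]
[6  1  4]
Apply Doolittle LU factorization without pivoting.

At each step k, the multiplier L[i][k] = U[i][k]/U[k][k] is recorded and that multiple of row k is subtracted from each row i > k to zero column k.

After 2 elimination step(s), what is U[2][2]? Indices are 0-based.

U[2][2] = 3

Step 1: pivot at (0,0) is 7.
  row1 ← row1 − (1)·row0  ⇒  L[1][0]=1, U row1=(0, 2, 9)
  row2 ← row2 − (4)·row0  ⇒  L[2][0]=4, U row2=(0, 6, 8)
Step 2: pivot at (1,1) is 2.
  row2 ← row2 − (3)·row1  ⇒  L[2][1]=3, U row2=(0, 0, 3)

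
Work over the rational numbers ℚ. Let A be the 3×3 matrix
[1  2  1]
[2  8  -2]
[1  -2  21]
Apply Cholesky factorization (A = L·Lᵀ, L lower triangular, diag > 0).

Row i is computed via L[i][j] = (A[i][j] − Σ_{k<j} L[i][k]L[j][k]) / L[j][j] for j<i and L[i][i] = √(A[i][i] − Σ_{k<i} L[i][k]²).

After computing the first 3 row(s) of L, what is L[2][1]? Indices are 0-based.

Step 1: L[0][0] = √(1) = 1.
  L[1][0] = (2) / L[0][0] = 2.
Step 2: L[1][1] = √(4) = 2.
  L[2][0] = (1) / L[0][0] = 1.
  L[2][1] = (-4) / L[1][1] = -2.
Step 3: L[2][2] = √(16) = 4.

L[2][1] = -2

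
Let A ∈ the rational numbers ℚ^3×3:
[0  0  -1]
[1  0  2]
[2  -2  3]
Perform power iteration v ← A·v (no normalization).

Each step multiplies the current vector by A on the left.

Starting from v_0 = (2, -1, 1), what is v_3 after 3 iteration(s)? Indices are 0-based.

v_3 = (-17, 25, -1)

v_0 = (2, -1, 1).
v_1 = A·v_0 = (-1, 4, 9).
v_2 = A·v_1 = (-9, 17, 17).
v_3 = A·v_2 = (-17, 25, -1).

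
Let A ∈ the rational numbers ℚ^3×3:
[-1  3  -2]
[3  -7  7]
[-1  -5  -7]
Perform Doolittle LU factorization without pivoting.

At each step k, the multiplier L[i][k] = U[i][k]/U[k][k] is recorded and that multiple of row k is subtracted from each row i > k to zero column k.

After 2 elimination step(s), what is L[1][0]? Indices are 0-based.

[col 0] pivot -1
  R1 -= -3*R0 → (0, 2, 1)  (L[1][0] := -3)
  R2 -= 1*R0 → (0, -8, -5)  (L[2][0] := 1)
[col 1] pivot 2
  R2 -= -4*R1 → (0, 0, -1)  (L[2][1] := -4)

L[1][0] = -3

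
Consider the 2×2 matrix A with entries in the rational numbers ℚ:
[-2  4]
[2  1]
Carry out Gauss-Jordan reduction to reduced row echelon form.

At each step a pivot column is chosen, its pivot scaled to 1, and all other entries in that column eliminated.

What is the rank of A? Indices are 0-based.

[1] R0 /= -2  ⇒  (1, -2)
     R1 -= 2·R0  ⇒  (0, 5)
[2] R1 /= 5  ⇒  (0, 1)
     R0 -= -2·R1  ⇒  (1, 0)

rank = 2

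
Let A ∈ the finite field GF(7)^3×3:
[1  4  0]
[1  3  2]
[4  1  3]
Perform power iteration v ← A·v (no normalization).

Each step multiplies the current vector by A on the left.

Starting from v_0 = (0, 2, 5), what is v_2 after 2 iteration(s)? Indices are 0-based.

v_2 = (2, 6, 1)

v_0 = (0, 2, 5).
v_1 = A·v_0 = (1, 2, 3).
v_2 = A·v_1 = (2, 6, 1).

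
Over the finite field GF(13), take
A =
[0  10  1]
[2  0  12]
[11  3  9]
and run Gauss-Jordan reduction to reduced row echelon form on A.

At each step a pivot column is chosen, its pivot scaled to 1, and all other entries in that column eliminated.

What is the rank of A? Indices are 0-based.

pivot(0,0): swap R0↔R1
pivot(0,0)=2: scale R0 → (1, 0, 6)
  clear (2,0): R2 −= (11)R0 → (0, 3, 8)
pivot(1,1)=10: scale R1 → (0, 1, 4)
  clear (2,1): R2 −= (3)R1 → (0, 0, 9)
pivot(2,2)=9: scale R2 → (0, 0, 1)
  clear (0,2): R0 −= (6)R2 → (1, 0, 0)
  clear (1,2): R1 −= (4)R2 → (0, 1, 0)

rank = 3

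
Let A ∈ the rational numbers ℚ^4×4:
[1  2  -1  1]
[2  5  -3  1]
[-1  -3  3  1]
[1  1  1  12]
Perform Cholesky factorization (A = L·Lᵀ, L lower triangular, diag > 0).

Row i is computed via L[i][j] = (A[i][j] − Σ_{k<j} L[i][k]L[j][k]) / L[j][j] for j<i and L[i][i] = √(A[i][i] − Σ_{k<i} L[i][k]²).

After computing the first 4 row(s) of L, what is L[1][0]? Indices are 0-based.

Step 1: L[0][0] = √(1) = 1.
  L[1][0] = (2) / L[0][0] = 2.
Step 2: L[1][1] = √(1) = 1.
  L[2][0] = (-1) / L[0][0] = -1.
  L[2][1] = (-1) / L[1][1] = -1.
Step 3: L[2][2] = √(1) = 1.
  L[3][0] = (1) / L[0][0] = 1.
  L[3][1] = (-1) / L[1][1] = -1.
  L[3][2] = (1) / L[2][2] = 1.
Step 4: L[3][3] = √(9) = 3.

L[1][0] = 2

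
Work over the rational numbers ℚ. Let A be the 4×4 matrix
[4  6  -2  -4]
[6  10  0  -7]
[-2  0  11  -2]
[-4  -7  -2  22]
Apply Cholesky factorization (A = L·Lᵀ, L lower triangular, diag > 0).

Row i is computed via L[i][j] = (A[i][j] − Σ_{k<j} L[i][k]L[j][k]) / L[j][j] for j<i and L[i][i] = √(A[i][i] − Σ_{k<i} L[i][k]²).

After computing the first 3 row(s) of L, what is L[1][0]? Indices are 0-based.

L[1][0] = 3

Step 1: L[0][0] = √(4) = 2.
  L[1][0] = (6) / L[0][0] = 3.
Step 2: L[1][1] = √(1) = 1.
  L[2][0] = (-2) / L[0][0] = -1.
  L[2][1] = (3) / L[1][1] = 3.
Step 3: L[2][2] = √(1) = 1.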